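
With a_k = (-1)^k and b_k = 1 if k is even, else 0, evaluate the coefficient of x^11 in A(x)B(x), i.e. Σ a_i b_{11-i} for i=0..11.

Write out a_i and b_{11-i} for i = 0,…,11 and sum the products.
Σ = 1·0 − 1·1 + 1·0 − 1·1 + 1·0 − 1·1 + 1·0 − 1·1 + 1·0 − 1·1 + 1·0 − 1·1 = -6.

-6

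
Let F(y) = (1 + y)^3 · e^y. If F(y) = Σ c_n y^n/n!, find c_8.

529

The EGF product rule gives c_8 = Σ_{k_1+k_2=8} C(8; k_1,k_2) · ∏ g_i(k_i), where (1+y)^3 gives the falling factorial (3)_k; e^y gives (1)^k.
g_1(k) for k = 0…8: 1, 3, 6, 6, 0, 0, 0, 0, 0.
g_2(k) for k = 0…8: 1, 1, 1, 1, 1, 1, 1, 1, 1.
c_8 = Σ_k C(8,k)·g_1(k)·g_2(8−k) = 1·1·1 + 8·3·1 + 28·6·1 + 56·6·1 = 1 + 24 + 168 + 336 = 529.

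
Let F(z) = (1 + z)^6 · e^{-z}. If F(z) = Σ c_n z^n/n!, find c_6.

-185

The EGF product rule gives c_6 = Σ_{k_1+k_2=6} C(6; k_1,k_2) · ∏ g_i(k_i), where (1+z)^6 gives the falling factorial (6)_k; e^{-z} gives (-1)^k.
g_1(k) for k = 0…6: 1, 6, 30, 120, 360, 720, 720.
g_2(k) for k = 0…6: 1, -1, 1, -1, 1, -1, 1.
c_6 = Σ_k C(6,k)·g_1(k)·g_2(6−k) = 1·1·1 + 6·6·(-1) + 15·30·1 + 20·120·(-1) + 15·360·1 + 6·720·(-1) + 1·720·1 = 1 − 36 + 450 − 2400 + 5400 − 4320 + 720 = -185.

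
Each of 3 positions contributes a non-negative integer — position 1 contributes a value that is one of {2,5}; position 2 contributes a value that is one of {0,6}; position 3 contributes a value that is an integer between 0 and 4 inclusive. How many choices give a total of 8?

2

The generating function for the choices is (t² + t⁵)·(1 + t⁶)·(1 + t + t² + t³ + t⁴); the count is [t⁸].
(t² + t⁵) has coefficients 0,0,1,0,0,1 for degrees 0…5.
(1 + t⁶) has coefficients 1,0,0,0,0,0,1,0,0 for degrees 0…8.
Finally multiplying by (1 + t + t² + t³ + t⁴), the product of all factors after the first has coefficients 1,1,1,1,1,0,1,1,1 for degrees 0…8.
[t⁸] = 1·1 + 1·1 = 2.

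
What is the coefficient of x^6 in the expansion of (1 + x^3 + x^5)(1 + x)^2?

2

(1 + x^3 + x^5) has coefficients 1,0,0,1,0,1 for degrees 0…5.
(1 + x)^2 has coefficients 1,2,1,0,0,0,0 for degrees 0…6.
[x^6] = 1·0 + 1·0 + 1·2 = 2.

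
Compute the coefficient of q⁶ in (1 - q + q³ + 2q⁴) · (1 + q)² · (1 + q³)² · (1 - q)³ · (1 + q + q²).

(1 - q + q³ + 2q⁴) has coefficients 1,-1,0,1,2 for degrees 0…4.
(1 + q)² has coefficients 1,2,1,0,0,0,0 for degrees 0…6.
Multiplying by (1 + q³)² gives running coefficients 1,2,1,2,4,2,1 for degrees 0…6.
Multiplying by (1 - q)³ gives running coefficients 1,-1,-2,4,-1,-5,5 for degrees 0…6.
Finally multiplying by (1 + q + q²), the product of all factors after the first has coefficients 1,0,-2,1,1,-2,-1 for degrees 0…6.
[q⁶] = 1·(-1) − 1·(-2) + 1·1 + 2·(-2) = -2.

-2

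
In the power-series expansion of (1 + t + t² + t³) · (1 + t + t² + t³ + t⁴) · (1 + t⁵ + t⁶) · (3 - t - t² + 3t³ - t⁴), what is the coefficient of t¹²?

(1 + t + t² + t³) has coefficients 1,1,1,1 for degrees 0…3.
(1 + t + t² + t³ + t⁴) has coefficients 1,1,1,1,1,0,0,0,0,0,0,0,0 for degrees 0…12.
Multiplying by (1 + t⁵ + t⁶) gives running coefficients 1,1,1,1,1,1,2,2,2,2,1,0,0 for degrees 0…12.
Finally multiplying by (3 - t - t² + 3t³ - t⁴), the product of all factors after the first has coefficients 3,2,1,4,3,3,6,5,4,7,3,1,3 for degrees 0…12.
[t¹²] = 1·3 + 1·1 + 1·3 + 1·7 = 14.

14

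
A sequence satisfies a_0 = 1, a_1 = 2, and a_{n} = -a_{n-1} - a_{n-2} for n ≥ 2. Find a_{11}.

-3

The ordinary generating function has denominator 1 + q + q^2.
Iterating the recurrence: a_0,…,a_{11} = 1, 2, -3, 1, 2, -3, 1, 2, -3, 1, 2, -3.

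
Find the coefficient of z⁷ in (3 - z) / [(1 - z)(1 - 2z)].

Partial fractions give a closed form: a_n = (-2)·1^n + (5)·2^n.
At n = 7: a_7 = 638.

638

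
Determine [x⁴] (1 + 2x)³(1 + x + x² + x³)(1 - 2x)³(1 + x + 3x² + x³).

(1 + 2x)³ has coefficients 1,6,12,8 for degrees 0…3.
(1 + x + x² + x³) has coefficients 1,1,1,1,0 for degrees 0…4.
Multiplying by (1 - 2x)³ gives running coefficients 1,-5,7,-1,-2 for degrees 0…4.
Finally multiplying by (1 + x + 3x² + x³), the product of all factors after the first has coefficients 1,-4,5,-8,13 for degrees 0…4.
[x⁴] = 1·13 + 6·(-8) + 12·5 + 8·(-4) = -7.

-7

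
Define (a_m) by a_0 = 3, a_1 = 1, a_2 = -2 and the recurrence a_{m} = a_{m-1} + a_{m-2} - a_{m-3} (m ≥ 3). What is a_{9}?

The ordinary generating function has denominator 1 - q - q^2 + q^3.
Iterating the recurrence: a_0,…,a_{9} = 3, 1, -2, -4, -7, -9, -12, -14, -17, -19.

-19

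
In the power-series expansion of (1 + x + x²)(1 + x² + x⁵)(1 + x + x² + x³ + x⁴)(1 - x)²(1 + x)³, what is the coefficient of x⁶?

-4

(1 + x + x²) has coefficients 1,1,1 for degrees 0…2.
(1 + x² + x⁵) has coefficients 1,0,1,0,0,1,0 for degrees 0…6.
Multiplying by (1 + x + x² + x³ + x⁴) gives running coefficients 1,1,2,2,2,2,2 for degrees 0…6.
Multiplying by (1 - x)² gives running coefficients 1,-1,1,-1,0,0,0 for degrees 0…6.
Finally multiplying by (1 + x)³, the product of all factors after the first has coefficients 1,2,1,0,-1,-2,-1 for degrees 0…6.
[x⁶] = 1·(-1) + 1·(-2) + 1·(-1) = -4.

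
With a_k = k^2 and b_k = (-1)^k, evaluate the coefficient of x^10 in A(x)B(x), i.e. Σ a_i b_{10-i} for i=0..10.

55

This is [x^10] in the product of the two ordinary generating functions.
Σ = 0·1 + 1·(-1) + 4·1 + 9·(-1) + 16·1 + 25·(-1) + 36·1 + 49·(-1) + 64·1 + 81·(-1) + 100·1 = 55.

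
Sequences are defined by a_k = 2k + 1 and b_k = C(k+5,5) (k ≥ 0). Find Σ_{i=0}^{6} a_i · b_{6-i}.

2508

Write out a_i and b_{6-i} for i = 0,…,6 and sum the products.
Σ = 1·462 + 3·252 + 5·126 + 7·56 + 9·21 + 11·6 + 13·1 = 2508.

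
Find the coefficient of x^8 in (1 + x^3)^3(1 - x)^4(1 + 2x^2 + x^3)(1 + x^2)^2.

-49

(1 + x^3)^3 has coefficients 1,0,0,3,0,0,3,0,0 for degrees 0…8.
(1 - x)^4 has coefficients 1,-4,6,-4,1,0,0,0,0 for degrees 0…8.
Multiplying by (1 + 2x^2 + x^3) gives running coefficients 1,-4,8,-11,9,-2,-2,1,0 for degrees 0…8.
Finally multiplying by (1 + x^2)^2, the product of all factors after the first has coefficients 1,-4,10,-19,26,-28,24,-14,5 for degrees 0…8.
[x^8] = 1·5 + 3·(-28) + 3·10 = -49.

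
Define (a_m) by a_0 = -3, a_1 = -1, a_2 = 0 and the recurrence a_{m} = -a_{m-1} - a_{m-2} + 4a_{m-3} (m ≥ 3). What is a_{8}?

The ordinary generating function has denominator 1 + z + z^2 - 4z^3.
Iterating the recurrence: a_0,…,a_{8} = -3, -1, 0, -11, 7, 4, -55, 79, -8.

-8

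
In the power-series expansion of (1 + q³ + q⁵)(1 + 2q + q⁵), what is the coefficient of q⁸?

(1 + q³ + q⁵) has coefficients 1,0,0,1,0,1 for degrees 0…5.
(1 + 2q + q⁵) has coefficients 1,2,0,0,0,1,0,0,0 for degrees 0…8.
[q⁸] = 1·0 + 1·1 + 1·0 = 1.

1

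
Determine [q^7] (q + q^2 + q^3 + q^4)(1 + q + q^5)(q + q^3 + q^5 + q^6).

(q + q^2 + q^3 + q^4) has coefficients 0,1,1,1,1 for degrees 0…4.
(1 + q + q^5) has coefficients 1,1,0,0,0,1,0,0 for degrees 0…7.
Finally multiplying by (q + q^3 + q^5 + q^6), the product of all factors after the first has coefficients 0,1,1,1,1,1,3,1 for degrees 0…7.
[q^7] = 1·3 + 1·1 + 1·1 + 1·1 = 6.

6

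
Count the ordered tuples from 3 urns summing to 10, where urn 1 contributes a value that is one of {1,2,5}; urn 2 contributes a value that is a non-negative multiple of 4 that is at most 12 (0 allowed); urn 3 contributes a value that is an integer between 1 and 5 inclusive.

The generating function for the choices is (y + y^2 + y^5)·(1 + y^4 + y^8 + y^12)·(y + y^2 + y^3 + y^4 + y^5); the count is [y^10].
(y + y^2 + y^5) has coefficients 0,1,1,0,0,1 for degrees 0…5.
(1 + y^4 + y^8 + y^12) has coefficients 1,0,0,0,1,0,0,0,1,0,0 for degrees 0…10.
Finally multiplying by (y + y^2 + y^3 + y^4 + y^5), the product of all factors after the first has coefficients 0,1,1,1,1,2,1,1,1,2,1 for degrees 0…10.
[y^10] = 1·2 + 1·1 + 1·2 = 5.

5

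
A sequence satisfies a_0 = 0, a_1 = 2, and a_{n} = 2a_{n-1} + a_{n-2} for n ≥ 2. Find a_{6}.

The ordinary generating function has denominator 1 - 2y - y^2.
Iterating the recurrence: a_0,…,a_{6} = 0, 2, 4, 10, 24, 58, 140.

140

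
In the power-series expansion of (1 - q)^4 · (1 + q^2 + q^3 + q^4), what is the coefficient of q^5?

-2

(1 - q)^4 has coefficients 1,-4,6,-4,1 for degrees 0…4.
(1 + q^2 + q^3 + q^4) has coefficients 1,0,1,1,1,0 for degrees 0…5.
[q^5] = 1·0 − 4·1 + 6·1 − 4·1 + 1·0 = -2.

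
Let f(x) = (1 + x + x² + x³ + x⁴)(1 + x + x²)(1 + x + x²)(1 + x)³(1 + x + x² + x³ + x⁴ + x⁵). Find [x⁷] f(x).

(1 + x + x² + x³ + x⁴) has coefficients 1,1,1,1,1 for degrees 0…4.
(1 + x + x²) has coefficients 1,1,1,0,0,0,0,0 for degrees 0…7.
Multiplying by (1 + x + x²) gives running coefficients 1,2,3,2,1,0,0,0 for degrees 0…7.
Multiplying by (1 + x)³ gives running coefficients 1,5,12,18,18,12,5,1 for degrees 0…7.
Finally multiplying by (1 + x + x² + x³ + x⁴ + x⁵), the product of all factors after the first has coefficients 1,6,18,36,54,66,70,66 for degrees 0…7.
[x⁷] = 1·66 + 1·70 + 1·66 + 1·54 + 1·36 = 292.

292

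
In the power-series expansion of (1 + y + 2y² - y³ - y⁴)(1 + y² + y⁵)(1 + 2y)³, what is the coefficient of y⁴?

(1 + y + 2y² - y³ - y⁴) has coefficients 1,1,2,-1,-1 for degrees 0…4.
(1 + y² + y⁵) has coefficients 1,0,1,0,0 for degrees 0…4.
Finally multiplying by (1 + 2y)³, the product of all factors after the first has coefficients 1,6,13,14,12 for degrees 0…4.
[y⁴] = 1·12 + 1·14 + 2·13 − 1·6 − 1·1 = 45.

45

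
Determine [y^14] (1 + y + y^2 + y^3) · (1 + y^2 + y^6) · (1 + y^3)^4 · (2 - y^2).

(1 + y + y^2 + y^3) has coefficients 1,1,1,1 for degrees 0…3.
(1 + y^2 + y^6) has coefficients 1,0,1,0,0,0,1,0,0,0,0,0,0,0,0 for degrees 0…14.
Multiplying by (1 + y^3)^4 gives running coefficients 1,0,1,4,0,4,7,0,6,8,0,4,7,0,1 for degrees 0…14.
Finally multiplying by (2 - y^2), the product of all factors after the first has coefficients 2,0,1,8,-1,4,14,-4,5,16,-6,0,14,-4,-5 for degrees 0…14.
[y^14] = 1·(-5) + 1·(-4) + 1·14 + 1·0 = 5.

5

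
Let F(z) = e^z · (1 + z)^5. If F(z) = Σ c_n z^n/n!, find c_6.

4051

The EGF product rule gives c_6 = Σ_{k_1+k_2=6} C(6; k_1,k_2) · ∏ g_i(k_i), where e^z gives (1)^k; (1+z)^5 gives the falling factorial (5)_k.
g_1(k) for k = 0…6: 1, 1, 1, 1, 1, 1, 1.
g_2(k) for k = 0…6: 1, 5, 20, 60, 120, 120, 0.
c_6 = Σ_k C(6,k)·g_1(k)·g_2(6−k) = 6·1·120 + 15·1·120 + 20·1·60 + 15·1·20 + 6·1·5 + 1·1·1 = 720 + 1800 + 1200 + 300 + 30 + 1 = 4051.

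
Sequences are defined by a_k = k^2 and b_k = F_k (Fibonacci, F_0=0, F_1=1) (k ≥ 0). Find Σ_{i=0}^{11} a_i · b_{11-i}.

The convolution is the x^11 coefficient of A(x)B(x).
Σ = 0·89 + 1·55 + 4·34 + 9·21 + 16·13 + 25·8 + 36·5 + 49·3 + 64·2 + 81·1 + 100·1 + 121·0 = 1424.

1424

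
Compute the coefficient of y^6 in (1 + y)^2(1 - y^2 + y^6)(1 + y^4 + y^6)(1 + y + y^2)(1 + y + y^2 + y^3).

(1 + y)^2 has coefficients 1,2,1 for degrees 0…2.
(1 - y^2 + y^6) has coefficients 1,0,-1,0,0,0,1 for degrees 0…6.
Multiplying by (1 + y^4 + y^6) gives running coefficients 1,0,-1,0,1,0,1 for degrees 0…6.
Multiplying by (1 + y + y^2) gives running coefficients 1,1,0,-1,0,1,2 for degrees 0…6.
Finally multiplying by (1 + y + y^2 + y^3), the product of all factors after the first has coefficients 1,2,2,1,0,0,2 for degrees 0…6.
[y^6] = 1·2 + 2·0 + 1·0 = 2.

2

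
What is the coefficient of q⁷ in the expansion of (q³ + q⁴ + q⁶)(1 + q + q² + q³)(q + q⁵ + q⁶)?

(q³ + q⁴ + q⁶) has coefficients 0,0,0,1,1,0,1 for degrees 0…6.
(1 + q + q² + q³) has coefficients 1,1,1,1,0,0,0,0 for degrees 0…7.
Finally multiplying by (q + q⁵ + q⁶), the product of all factors after the first has coefficients 0,1,1,1,1,1,2,2 for degrees 0…7.
[q⁷] = 1·1 + 1·1 + 1·1 = 3.

3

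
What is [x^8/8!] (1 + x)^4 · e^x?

3393

The EGF product rule gives c_8 = Σ_{k_1+k_2=8} C(8; k_1,k_2) · ∏ g_i(k_i), where (1+x)^4 gives the falling factorial (4)_k; e^x gives (1)^k.
g_1(k) for k = 0…8: 1, 4, 12, 24, 24, 0, 0, 0, 0.
g_2(k) for k = 0…8: 1, 1, 1, 1, 1, 1, 1, 1, 1.
c_8 = Σ_k C(8,k)·g_1(k)·g_2(8−k) = 1·1·1 + 8·4·1 + 28·12·1 + 56·24·1 + 70·24·1 = 1 + 32 + 336 + 1344 + 1680 = 3393.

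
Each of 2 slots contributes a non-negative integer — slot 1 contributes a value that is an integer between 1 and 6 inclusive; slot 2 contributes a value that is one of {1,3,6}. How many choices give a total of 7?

3

The generating function for the choices is (q + q^2 + q^3 + q^4 + q^5 + q^6)·(q + q^3 + q^6); the count is [q^7].
(q + q^2 + q^3 + q^4 + q^5 + q^6) has coefficients 0,1,1,1,1,1,1 for degrees 0…6.
(q + q^3 + q^6) has coefficients 0,1,0,1,0,0,1,0 for degrees 0…7.
[q^7] = 1·1 + 1·0 + 1·0 + 1·1 + 1·0 + 1·1 = 3.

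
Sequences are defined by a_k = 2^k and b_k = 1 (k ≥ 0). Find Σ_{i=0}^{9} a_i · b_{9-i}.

1023

The convolution is the x^9 coefficient of A(x)B(x).
Σ = 1·1 + 2·1 + 4·1 + 8·1 + 16·1 + 32·1 + 64·1 + 128·1 + 256·1 + 512·1 = 1023.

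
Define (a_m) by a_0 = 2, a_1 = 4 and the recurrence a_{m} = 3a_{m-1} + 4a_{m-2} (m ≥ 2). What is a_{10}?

The ordinary generating function has denominator 1 - 3x - 4x^2.
Iterating the recurrence: a_0,…,a_{10} = 2, 4, 20, 76, 308, 1228, 4916, 19660, 78644, 314572, 1258292.

1258292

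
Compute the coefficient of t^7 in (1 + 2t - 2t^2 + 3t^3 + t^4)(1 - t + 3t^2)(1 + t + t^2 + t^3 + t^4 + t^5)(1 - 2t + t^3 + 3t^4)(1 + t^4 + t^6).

36

(1 + 2t - 2t^2 + 3t^3 + t^4) has coefficients 1,2,-2,3,1 for degrees 0…4.
(1 - t + 3t^2) has coefficients 1,-1,3,0,0,0,0,0 for degrees 0…7.
Multiplying by (1 + t + t^2 + t^3 + t^4 + t^5) gives running coefficients 1,0,3,3,3,3,2,3 for degrees 0…7.
Multiplying by (1 - 2t + t^3 + 3t^4) gives running coefficients 1,-2,3,-2,0,0,8,11 for degrees 0…7.
Finally multiplying by (1 + t^4 + t^6), the product of all factors after the first has coefficients 1,-2,3,-2,1,-2,12,7 for degrees 0…7.
[t^7] = 1·7 + 2·12 − 2·(-2) + 3·1 + 1·(-2) = 36.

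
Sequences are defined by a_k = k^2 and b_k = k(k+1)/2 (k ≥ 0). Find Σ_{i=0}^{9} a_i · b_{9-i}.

1254

Write out a_i and b_{9-i} for i = 0,…,9 and sum the products.
Σ = 0·45 + 1·36 + 4·28 + 9·21 + 16·15 + 25·10 + 36·6 + 49·3 + 64·1 + 81·0 = 1254.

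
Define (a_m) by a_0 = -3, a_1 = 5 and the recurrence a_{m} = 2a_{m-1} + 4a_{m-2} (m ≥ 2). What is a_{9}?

The ordinary generating function has denominator 1 - 2z - 4z^2.
Iterating the recurrence: a_0,…,a_{9} = -3, 5, -2, 16, 24, 112, 320, 1088, 3456, 11264.

11264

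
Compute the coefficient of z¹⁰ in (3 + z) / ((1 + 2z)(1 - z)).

1708

The denominator gives the recurrence a_n = −a_(n−1) + 2a_(n−2) for n ≥ 2; the numerator fixes a_0 = 3, a_1 = -2.
Iterating: 3, -2, 8, -12, 28, -52, 108, -212, 428, -852, 1708, so a_10 = 1708.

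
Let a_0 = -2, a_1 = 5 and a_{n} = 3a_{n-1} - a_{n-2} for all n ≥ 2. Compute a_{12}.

267262

The ordinary generating function has denominator 1 - 3t + t^2.
Iterating the recurrence: a_0,…,a_{12} = -2, 5, 17, 46, 121, 317, 830, 2173, 5689, 14894, 38993, 102085, 267262.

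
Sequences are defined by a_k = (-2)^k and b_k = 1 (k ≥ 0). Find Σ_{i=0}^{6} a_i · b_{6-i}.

43

The convolution is the t^6 coefficient of A(t)B(t).
Σ = 1·1 − 2·1 + 4·1 − 8·1 + 16·1 − 32·1 + 64·1 = 43.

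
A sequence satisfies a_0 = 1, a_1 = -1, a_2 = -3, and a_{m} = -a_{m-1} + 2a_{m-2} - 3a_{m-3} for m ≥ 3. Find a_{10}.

-208

The ordinary generating function has denominator 1 + z - 2z^2 + 3z^3.
Iterating the recurrence: a_0,…,a_{10} = 1, -1, -3, -2, -1, 6, -2, 17, -39, 79, -208.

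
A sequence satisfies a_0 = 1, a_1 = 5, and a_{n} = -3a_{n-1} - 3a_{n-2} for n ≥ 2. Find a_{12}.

729

The ordinary generating function has denominator 1 + 3y + 3y^2.
Iterating the recurrence: a_0,…,a_{12} = 1, 5, -18, 39, -63, 72, -27, -135, 486, -1053, 1701, -1944, 729.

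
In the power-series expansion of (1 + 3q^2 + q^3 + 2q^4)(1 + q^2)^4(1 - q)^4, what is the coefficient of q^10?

151

(1 + 3q^2 + q^3 + 2q^4) has coefficients 1,0,3,1,2 for degrees 0…4.
(1 + q^2)^4 has coefficients 1,0,4,0,6,0,4,0,1,0,0 for degrees 0…10.
Finally multiplying by (1 - q)^4, the product of all factors after the first has coefficients 1,-4,10,-20,31,-40,44,-40,31,-20,10 for degrees 0…10.
[q^10] = 1·10 + 3·31 + 1·(-40) + 2·44 = 151.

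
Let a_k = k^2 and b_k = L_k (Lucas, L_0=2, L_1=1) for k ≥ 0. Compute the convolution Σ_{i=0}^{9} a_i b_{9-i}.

Write out a_i and b_{9-i} for i = 0,…,9 and sum the products.
Σ = 0·76 + 1·47 + 4·29 + 9·18 + 16·11 + 25·7 + 36·4 + 49·3 + 64·1 + 81·2 = 1193.

1193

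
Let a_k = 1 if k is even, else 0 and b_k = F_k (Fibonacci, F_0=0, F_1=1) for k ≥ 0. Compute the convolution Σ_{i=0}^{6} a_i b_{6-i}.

12

The convolution is the t^6 coefficient of A(t)B(t).
Σ = 1·8 + 0·5 + 1·3 + 0·2 + 1·1 + 0·1 + 1·0 = 12.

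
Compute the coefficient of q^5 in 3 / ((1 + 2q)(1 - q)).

Partial fractions give a closed form: a_n = (2)·(-2)^n + (1)·1^n.
At n = 5: a_5 = -63.

-63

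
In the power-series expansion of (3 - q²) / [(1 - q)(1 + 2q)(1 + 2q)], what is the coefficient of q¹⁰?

21618

The denominator gives the recurrence a_n = −3a_(n−1) + 4a_(n−3) for n ≥ 3; the numerator fixes a_0 = 3, a_1 = -9, a_2 = 26.
Iterating: 3, -9, 26, -66, 162, -382, 882, -1998, 4466, -9870, 21618, so a_10 = 21618.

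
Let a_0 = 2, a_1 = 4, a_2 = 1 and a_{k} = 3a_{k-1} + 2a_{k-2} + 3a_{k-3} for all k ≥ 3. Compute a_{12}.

The ordinary generating function has denominator 1 - 3q - 2q^2 - 3q^3.
Iterating the recurrence: a_0,…,a_{12} = 2, 4, 1, 17, 65, 232, 877, 3290, 12320, 46171, 173023, 648371, 2429672.

2429672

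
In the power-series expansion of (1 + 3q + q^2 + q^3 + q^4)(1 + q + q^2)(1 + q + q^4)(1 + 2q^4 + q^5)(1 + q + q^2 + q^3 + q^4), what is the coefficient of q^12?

(1 + 3q + q^2 + q^3 + q^4) has coefficients 1,3,1,1,1 for degrees 0…4.
(1 + q + q^2) has coefficients 1,1,1,0,0,0,0,0,0,0,0,0,0 for degrees 0…12.
Multiplying by (1 + q + q^4) gives running coefficients 1,2,2,1,1,1,1,0,0,0,0,0,0 for degrees 0…12.
Multiplying by (1 + 2q^4 + q^5) gives running coefficients 1,2,2,1,3,6,7,4,3,3,3,1,0 for degrees 0…12.
Finally multiplying by (1 + q + q^2 + q^3 + q^4), the product of all factors after the first has coefficients 1,3,5,6,9,14,19,21,23,23,20,14,10 for degrees 0…12.
[q^12] = 1·10 + 3·14 + 1·20 + 1·23 + 1·23 = 118.

118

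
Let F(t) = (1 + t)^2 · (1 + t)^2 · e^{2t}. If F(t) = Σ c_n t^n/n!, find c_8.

The EGF product rule gives c_8 = Σ_{k_1+k_2+k_3=8} C(8; k_1,k_2,k_3) · ∏ g_i(k_i), where (1+t)^2 gives the falling factorial (2)_k; (1+t)^2 gives the falling factorial (2)_k; e^{2t} gives (2)^k.
g_1(k) for k = 0…8: 1, 2, 2, 0, 0, 0, 0, 0, 0.
g_2(k) for k = 0…8: 1, 2, 2, 0, 0, 0, 0, 0, 0.
g_3(k) for k = 0…8: 1, 2, 4, 8, 16, 32, 64, 128, 256.
First combine the last two factors: h(k) = Σ_j C(k,j)·g_2(j)·g_3(k−j) for k = 0…8: 1, 4, 14, 44, 128, 352, 928, 2368, 5888.
c_8 = Σ_k C(8,k)·g_1(k)·h(8−k) = 1·1·5888 + 8·2·2368 + 28·2·928 = 5888 + 37888 + 51968 = 95744.

95744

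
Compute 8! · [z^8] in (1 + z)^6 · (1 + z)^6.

The EGF product rule gives c_8 = Σ_{k_1+k_2=8} C(8; k_1,k_2) · ∏ g_i(k_i), where (1+z)^6 gives the falling factorial (6)_k; (1+z)^6 gives the falling factorial (6)_k.
g_1(k) for k = 0…8: 1, 6, 30, 120, 360, 720, 720, 0, 0.
g_2(k) for k = 0…8: 1, 6, 30, 120, 360, 720, 720, 0, 0.
c_8 = Σ_k C(8,k)·g_1(k)·g_2(8−k) = 28·30·720 + 56·120·720 + 70·360·360 + 56·720·120 + 28·720·30 = 604800 + 4838400 + 9072000 + 4838400 + 604800 = 19958400.

19958400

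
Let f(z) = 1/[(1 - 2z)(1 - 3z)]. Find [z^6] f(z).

2059

Partial fractions give a closed form: a_n = (-2)·2^n + (3)·3^n.
At n = 6: a_6 = 2059.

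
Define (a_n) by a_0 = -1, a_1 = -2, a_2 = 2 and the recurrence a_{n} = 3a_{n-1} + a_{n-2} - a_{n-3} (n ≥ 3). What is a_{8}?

The ordinary generating function has denominator 1 - 3z - z^2 + z^3.
Iterating the recurrence: a_0,…,a_{8} = -1, -2, 2, 5, 19, 60, 194, 623, 2003.

2003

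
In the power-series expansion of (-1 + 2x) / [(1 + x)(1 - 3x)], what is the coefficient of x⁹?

Partial fractions give a closed form: a_n = (-3/4)·(-1)^n + (-1/4)·3^n.
At n = 9: a_9 = -4920.

-4920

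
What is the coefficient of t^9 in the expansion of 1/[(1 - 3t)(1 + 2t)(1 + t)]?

8448

The denominator gives the recurrence a_n = 7a_(n−2) + 6a_(n−3) for n ≥ 3; the numerator fixes a_0 = 1, a_1 = 0, a_2 = 7.
Iterating: 1, 0, 7, 6, 49, 84, 379, 882, 3157, 8448, so a_9 = 8448.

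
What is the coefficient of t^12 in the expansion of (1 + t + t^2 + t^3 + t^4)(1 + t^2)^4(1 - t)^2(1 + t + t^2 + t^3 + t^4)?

4

(1 + t + t^2 + t^3 + t^4) has coefficients 1,1,1,1,1 for degrees 0…4.
(1 + t^2)^4 has coefficients 1,0,4,0,6,0,4,0,1,0,0,0,0 for degrees 0…12.
Multiplying by (1 - t)^2 gives running coefficients 1,-2,5,-8,10,-12,10,-8,5,-2,1,0,0 for degrees 0…12.
Finally multiplying by (1 + t + t^2 + t^3 + t^4), the product of all factors after the first has coefficients 1,-1,4,-4,6,-7,5,-8,5,-7,6,-4,4 for degrees 0…12.
[t^12] = 1·4 + 1·(-4) + 1·6 + 1·(-7) + 1·5 = 4.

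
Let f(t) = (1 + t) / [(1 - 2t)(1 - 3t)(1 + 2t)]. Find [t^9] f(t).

46420

Partial fractions give a closed form: a_n = (-3/2)·2^n + (12/5)·3^n + (1/10)·(-2)^n.
At n = 9: a_9 = 46420.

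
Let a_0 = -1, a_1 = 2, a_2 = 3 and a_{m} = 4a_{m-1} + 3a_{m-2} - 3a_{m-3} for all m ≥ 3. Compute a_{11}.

The ordinary generating function has denominator 1 - 4z - 3z^2 + 3z^3.
Iterating the recurrence: a_0,…,a_{11} = -1, 2, 3, 21, 87, 402, 1806, 8169, 36888, 166641, 752721, 3400143.

3400143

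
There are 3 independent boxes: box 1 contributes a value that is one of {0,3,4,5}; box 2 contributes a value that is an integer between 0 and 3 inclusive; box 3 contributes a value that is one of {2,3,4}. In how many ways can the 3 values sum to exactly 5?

The generating function for the choices is (1 + x³ + x⁴ + x⁵)·(1 + x + x² + x³)·(x² + x³ + x⁴); the count is [x⁵].
(1 + x³ + x⁴ + x⁵) has coefficients 1,0,0,1,1,1 for degrees 0…5.
(1 + x + x² + x³) has coefficients 1,1,1,1,0,0 for degrees 0…5.
Finally multiplying by (x² + x³ + x⁴), the product of all factors after the first has coefficients 0,0,1,2,3,3 for degrees 0…5.
[x⁵] = 1·3 + 1·1 + 1·0 + 1·0 = 4.

4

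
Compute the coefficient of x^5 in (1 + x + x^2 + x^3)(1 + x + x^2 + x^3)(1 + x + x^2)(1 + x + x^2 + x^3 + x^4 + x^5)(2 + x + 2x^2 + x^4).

147

(1 + x + x^2 + x^3) has coefficients 1,1,1,1 for degrees 0…3.
(1 + x + x^2 + x^3) has coefficients 1,1,1,1,0,0 for degrees 0…5.
Multiplying by (1 + x + x^2) gives running coefficients 1,2,3,3,2,1 for degrees 0…5.
Multiplying by (1 + x + x^2 + x^3 + x^4 + x^5) gives running coefficients 1,3,6,9,11,12 for degrees 0…5.
Finally multiplying by (2 + x + 2x^2 + x^4), the product of all factors after the first has coefficients 2,7,17,30,44,56 for degrees 0…5.
[x^5] = 1·56 + 1·44 + 1·30 + 1·17 = 147.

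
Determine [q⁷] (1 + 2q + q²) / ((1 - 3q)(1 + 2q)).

The denominator gives the recurrence a_n = a_(n−1) + 6a_(n−2) for n ≥ 3; the numerator fixes a_0 = 1, a_1 = 3, a_2 = 10.
Iterating: 1, 3, 10, 28, 88, 256, 784, 2320, so a_7 = 2320.

2320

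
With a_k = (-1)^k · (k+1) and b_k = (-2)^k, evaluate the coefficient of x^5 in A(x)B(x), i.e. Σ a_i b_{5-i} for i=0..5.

This is [x^5] in the product of the two ordinary generating functions.
Σ = 1·(-32) − 2·16 + 3·(-8) − 4·4 + 5·(-2) − 6·1 = -120.

-120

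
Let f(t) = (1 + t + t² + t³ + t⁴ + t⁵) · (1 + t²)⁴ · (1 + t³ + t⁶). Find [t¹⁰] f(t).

(1 + t + t² + t³ + t⁴ + t⁵) has coefficients 1,1,1,1,1,1 for degrees 0…5.
(1 + t²)⁴ has coefficients 1,0,4,0,6,0,4,0,1,0,0 for degrees 0…10.
Finally multiplying by (1 + t³ + t⁶), the product of all factors after the first has coefficients 1,0,4,1,6,4,5,6,5,4,6 for degrees 0…10.
[t¹⁰] = 1·6 + 1·4 + 1·5 + 1·6 + 1·5 + 1·4 = 30.

30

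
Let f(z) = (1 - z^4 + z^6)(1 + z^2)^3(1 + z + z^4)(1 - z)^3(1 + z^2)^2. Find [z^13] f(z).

-14

(1 - z^4 + z^6) has coefficients 1,0,0,0,-1,0,1 for degrees 0…6.
(1 + z^2)^3 has coefficients 1,0,3,0,3,0,1,0,0,0,0,0,0,0 for degrees 0…13.
Multiplying by (1 + z + z^4) gives running coefficients 1,1,3,3,4,3,4,1,3,0,1,0,0,0 for degrees 0…13.
Multiplying by (1 - z)^3 gives running coefficients 1,-2,3,-4,3,-3,4,-6,9,-10,9,-6,3,-1 for degrees 0…13.
Finally multiplying by (1 + z^2)^2, the product of all factors after the first has coefficients 1,-2,5,-8,10,-13,13,-16,20,-25,31,-32,30,-23 for degrees 0…13.
[z^13] = 1·(-23) − 1·(-25) + 1·(-16) = -14.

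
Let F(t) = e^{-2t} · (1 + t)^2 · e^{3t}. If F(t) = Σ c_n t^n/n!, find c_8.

The EGF product rule gives c_8 = Σ_{k_1+k_2+k_3=8} C(8; k_1,k_2,k_3) · ∏ g_i(k_i), where e^{-2t} gives (-2)^k; (1+t)^2 gives the falling factorial (2)_k; e^{3t} gives (3)^k.
g_1(k) for k = 0…8: 1, -2, 4, -8, 16, -32, 64, -128, 256.
g_2(k) for k = 0…8: 1, 2, 2, 0, 0, 0, 0, 0, 0.
g_3(k) for k = 0…8: 1, 3, 9, 27, 81, 243, 729, 2187, 6561.
First combine the last two factors: h(k) = Σ_j C(k,j)·g_2(j)·g_3(k−j) for k = 0…8: 1, 5, 23, 99, 405, 1593, 6075, 22599, 82377.
c_8 = Σ_k C(8,k)·g_1(k)·h(8−k) = 1·1·82377 + 8·(-2)·22599 + 28·4·6075 + 56·(-8)·1593 + 70·16·405 + 56·(-32)·99 + 28·64·23 + 8·(-128)·5 + 1·256·1 = 82377 − 361584 + 680400 − 713664 + 453600 − 177408 + 41216 − 5120 + 256 = 73.

73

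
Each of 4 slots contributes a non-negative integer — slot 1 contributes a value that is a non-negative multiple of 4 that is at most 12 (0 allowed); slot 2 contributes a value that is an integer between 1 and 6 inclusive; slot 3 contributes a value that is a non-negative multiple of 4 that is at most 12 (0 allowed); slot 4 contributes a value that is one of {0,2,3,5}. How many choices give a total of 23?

17

The generating function for the choices is (1 + y⁴ + y⁸ + y¹²)·(y + y² + y³ + y⁴ + y⁵ + y⁶)·(1 + y⁴ + y⁸ + y¹²)·(1 + y² + y³ + y⁵); the count is [y²³].
(1 + y⁴ + y⁸ + y¹²) has coefficients 1,0,0,0,1,0,0,0,1,0,0,0,1 for degrees 0…12.
(y + y² + y³ + y⁴ + y⁵ + y⁶) has coefficients 0,1,1,1,1,1,1,0,0,0,0,0,0,0,0,0,0,0,0,0,0,0,0,0 for degrees 0…23.
Multiplying by (1 + y⁴ + y⁸ + y¹²) gives running coefficients 0,1,1,1,1,2,2,1,1,2,2,1,1,2,2,1,1,1,1,0,0,0,0,0 for degrees 0…23.
Finally multiplying by (1 + y² + y³ + y⁵), the product of all factors after the first has coefficients 0,1,1,2,3,4,5,5,6,6,6,6,6,6,6,6,6,5,5,4,3,2,1,1 for degrees 0…23.
[y²³] = 1·1 + 1·4 + 1·6 + 1·6 = 17.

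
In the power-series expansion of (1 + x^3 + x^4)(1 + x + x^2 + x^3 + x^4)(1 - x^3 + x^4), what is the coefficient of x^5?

(1 + x^3 + x^4) has coefficients 1,0,0,1,1 for degrees 0…4.
(1 + x + x^2 + x^3 + x^4) has coefficients 1,1,1,1,1,0 for degrees 0…5.
Finally multiplying by (1 - x^3 + x^4), the product of all factors after the first has coefficients 1,1,1,0,1,0 for degrees 0…5.
[x^5] = 1·0 + 1·1 + 1·1 = 2.

2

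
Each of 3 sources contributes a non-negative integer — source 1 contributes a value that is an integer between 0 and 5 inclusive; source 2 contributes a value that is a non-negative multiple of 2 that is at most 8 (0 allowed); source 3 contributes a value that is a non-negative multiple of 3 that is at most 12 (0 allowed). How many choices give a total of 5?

5

The generating function for the choices is (1 + x + x^2 + x^3 + x^4 + x^5)·(1 + x^2 + x^4 + x^6 + x^8)·(1 + x^3 + x^6 + x^9 + x^12); the count is [x^5].
(1 + x + x^2 + x^3 + x^4 + x^5) has coefficients 1,1,1,1,1,1 for degrees 0…5.
(1 + x^2 + x^4 + x^6 + x^8) has coefficients 1,0,1,0,1,0 for degrees 0…5.
Finally multiplying by (1 + x^3 + x^6 + x^9 + x^12), the product of all factors after the first has coefficients 1,0,1,1,1,1 for degrees 0…5.
[x^5] = 1·1 + 1·1 + 1·1 + 1·1 + 1·0 + 1·1 = 5.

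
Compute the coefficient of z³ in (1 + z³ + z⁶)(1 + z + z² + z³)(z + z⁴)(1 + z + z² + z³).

(1 + z³ + z⁶) has coefficients 1,0,0,1 for degrees 0…3.
(1 + z + z² + z³) has coefficients 1,1,1,1 for degrees 0…3.
Multiplying by (z + z⁴) gives running coefficients 0,1,1,1 for degrees 0…3.
Finally multiplying by (1 + z + z² + z³), the product of all factors after the first has coefficients 0,1,2,3 for degrees 0…3.
[z³] = 1·3 + 1·0 = 3.

3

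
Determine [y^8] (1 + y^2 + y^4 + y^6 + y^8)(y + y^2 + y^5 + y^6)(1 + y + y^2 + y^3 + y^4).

9

(1 + y^2 + y^4 + y^6 + y^8) has coefficients 1,0,1,0,1,0,1,0,1 for degrees 0…8.
(y + y^2 + y^5 + y^6) has coefficients 0,1,1,0,0,1,1,0,0 for degrees 0…8.
Finally multiplying by (1 + y + y^2 + y^3 + y^4), the product of all factors after the first has coefficients 0,1,2,2,2,3,3,2,2 for degrees 0…8.
[y^8] = 1·2 + 1·3 + 1·2 + 1·2 + 1·0 = 9.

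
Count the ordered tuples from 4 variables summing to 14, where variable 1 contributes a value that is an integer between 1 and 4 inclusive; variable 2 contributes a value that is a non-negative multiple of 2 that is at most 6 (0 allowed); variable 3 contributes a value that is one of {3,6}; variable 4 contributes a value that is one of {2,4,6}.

10

The generating function for the choices is (t + t² + t³ + t⁴)·(1 + t² + t⁴ + t⁶)·(t³ + t⁶)·(t² + t⁴ + t⁶); the count is [t¹⁴].
(t + t² + t³ + t⁴) has coefficients 0,1,1,1,1 for degrees 0…4.
(1 + t² + t⁴ + t⁶) has coefficients 1,0,1,0,1,0,1,0,0,0,0,0,0,0,0 for degrees 0…14.
Multiplying by (t³ + t⁶) gives running coefficients 0,0,0,1,0,1,1,1,1,1,1,0,1,0,0 for degrees 0…14.
Finally multiplying by (t² + t⁴ + t⁶), the product of all factors after the first has coefficients 0,0,0,0,0,1,0,2,1,3,2,3,3,2,3 for degrees 0…14.
[t¹⁴] = 1·2 + 1·3 + 1·3 + 1·2 = 10.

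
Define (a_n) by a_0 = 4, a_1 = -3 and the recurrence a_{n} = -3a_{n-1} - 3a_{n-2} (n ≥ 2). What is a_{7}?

The ordinary generating function has denominator 1 + 3x + 3x^2.
Iterating the recurrence: a_0,…,a_{7} = 4, -3, -3, 18, -45, 81, -108, 81.

81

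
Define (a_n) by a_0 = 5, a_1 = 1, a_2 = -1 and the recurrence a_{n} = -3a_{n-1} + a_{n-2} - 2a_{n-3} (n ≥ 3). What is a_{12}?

296310

The ordinary generating function has denominator 1 + 3y - y^2 + 2y^3.
Iterating the recurrence: a_0,…,a_{12} = 5, 1, -1, -6, 15, -49, 174, -601, 2075, -7174, 24799, -85721, 296310.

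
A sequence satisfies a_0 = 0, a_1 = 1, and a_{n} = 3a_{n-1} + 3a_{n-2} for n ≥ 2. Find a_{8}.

The ordinary generating function has denominator 1 - 3z - 3z^2.
Iterating the recurrence: a_0,…,a_{8} = 0, 1, 3, 12, 45, 171, 648, 2457, 9315.

9315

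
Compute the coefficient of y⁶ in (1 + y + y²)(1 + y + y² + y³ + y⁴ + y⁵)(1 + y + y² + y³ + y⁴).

14

(1 + y + y²) has coefficients 1,1,1 for degrees 0…2.
(1 + y + y² + y³ + y⁴ + y⁵) has coefficients 1,1,1,1,1,1,0 for degrees 0…6.
Finally multiplying by (1 + y + y² + y³ + y⁴), the product of all factors after the first has coefficients 1,2,3,4,5,5,4 for degrees 0…6.
[y⁶] = 1·4 + 1·5 + 1·5 = 14.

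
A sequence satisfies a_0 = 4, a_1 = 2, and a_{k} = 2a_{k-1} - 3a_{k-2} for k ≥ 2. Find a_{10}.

The ordinary generating function has denominator 1 - 2q + 3q^2.
Iterating the recurrence: a_0,…,a_{10} = 4, 2, -8, -22, -20, 26, 112, 146, -44, -526, -920.

-920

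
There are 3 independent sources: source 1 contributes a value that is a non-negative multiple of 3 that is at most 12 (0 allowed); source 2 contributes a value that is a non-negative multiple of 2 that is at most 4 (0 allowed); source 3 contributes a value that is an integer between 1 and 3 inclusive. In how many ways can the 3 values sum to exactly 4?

The generating function for the choices is (1 + z^3 + z^6 + z^9 + z^12)·(1 + z^2 + z^4)·(z + z^2 + z^3); the count is [z^4].
(1 + z^3 + z^6 + z^9 + z^12) has coefficients 1,0,0,1,0 for degrees 0…4.
(1 + z^2 + z^4) has coefficients 1,0,1,0,1 for degrees 0…4.
Finally multiplying by (z + z^2 + z^3), the product of all factors after the first has coefficients 0,1,1,2,1 for degrees 0…4.
[z^4] = 1·1 + 1·1 = 2.

2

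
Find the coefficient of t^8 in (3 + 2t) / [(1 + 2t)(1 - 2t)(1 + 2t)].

The denominator gives the recurrence a_n = −2a_(n−1) + 4a_(n−2) + 8a_(n−3) for n ≥ 3; the numerator fixes a_0 = 3, a_1 = -4, a_2 = 20.
Iterating: 3, -4, 20, -32, 112, -192, 576, -1024, 2816, so a_8 = 2816.

2816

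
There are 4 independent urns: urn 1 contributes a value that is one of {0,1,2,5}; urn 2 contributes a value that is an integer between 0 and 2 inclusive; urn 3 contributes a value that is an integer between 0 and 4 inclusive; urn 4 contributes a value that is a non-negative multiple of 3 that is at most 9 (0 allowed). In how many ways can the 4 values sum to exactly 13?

17

The generating function for the choices is (1 + x + x^2 + x^5)·(1 + x + x^2)·(1 + x + x^2 + x^3 + x^4)·(1 + x^3 + x^6 + x^9); the count is [x^13].
(1 + x + x^2 + x^5) has coefficients 1,1,1,0,0,1 for degrees 0…5.
(1 + x + x^2) has coefficients 1,1,1,0,0,0,0,0,0,0,0,0,0,0 for degrees 0…13.
Multiplying by (1 + x + x^2 + x^3 + x^4) gives running coefficients 1,2,3,3,3,2,1,0,0,0,0,0,0,0 for degrees 0…13.
Finally multiplying by (1 + x^3 + x^6 + x^9), the product of all factors after the first has coefficients 1,2,3,4,5,5,5,5,5,5,5,5,4,3 for degrees 0…13.
[x^13] = 1·3 + 1·4 + 1·5 + 1·5 = 17.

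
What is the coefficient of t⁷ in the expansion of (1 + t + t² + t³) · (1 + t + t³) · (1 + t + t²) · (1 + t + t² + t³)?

(1 + t + t² + t³) has coefficients 1,1,1,1 for degrees 0…3.
(1 + t + t³) has coefficients 1,1,0,1,0,0,0,0 for degrees 0…7.
Multiplying by (1 + t + t²) gives running coefficients 1,2,2,2,1,1,0,0 for degrees 0…7.
Finally multiplying by (1 + t + t² + t³), the product of all factors after the first has coefficients 1,3,5,7,7,6,4,2 for degrees 0…7.
[t⁷] = 1·2 + 1·4 + 1·6 + 1·7 = 19.

19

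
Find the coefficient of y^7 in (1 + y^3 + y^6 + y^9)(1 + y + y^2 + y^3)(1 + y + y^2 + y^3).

5

(1 + y^3 + y^6 + y^9) has coefficients 1,0,0,1,0,0,1,0 for degrees 0…7.
(1 + y + y^2 + y^3) has coefficients 1,1,1,1,0,0,0,0 for degrees 0…7.
Finally multiplying by (1 + y + y^2 + y^3), the product of all factors after the first has coefficients 1,2,3,4,3,2,1,0 for degrees 0…7.
[y^7] = 1·0 + 1·3 + 1·2 = 5.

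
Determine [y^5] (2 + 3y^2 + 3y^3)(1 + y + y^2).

(2 + 3y^2 + 3y^3) has coefficients 2,0,3,3 for degrees 0…3.
(1 + y + y^2) has coefficients 1,1,1,0,0,0 for degrees 0…5.
[y^5] = 2·0 + 3·0 + 3·1 = 3.

3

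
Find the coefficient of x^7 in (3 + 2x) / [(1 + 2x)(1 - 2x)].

128

Partial fractions give a closed form: a_n = (1)·(-2)^n + (2)·2^n.
At n = 7: a_7 = 128.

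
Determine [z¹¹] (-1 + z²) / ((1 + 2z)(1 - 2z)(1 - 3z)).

-281592

The denominator gives the recurrence a_n = 3a_(n−1) + 4a_(n−2) − 12a_(n−3) for n ≥ 3; the numerator fixes a_0 = -1, a_1 = -3, a_2 = -12.
Iterating: -1, -3, -12, -36, -120, -360, -1128, -3384, -10344, -31032, -93864, -281592, so a_11 = -281592.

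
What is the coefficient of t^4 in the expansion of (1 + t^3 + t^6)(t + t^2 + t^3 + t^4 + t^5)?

(1 + t^3 + t^6) has coefficients 1,0,0,1,0 for degrees 0…4.
(t + t^2 + t^3 + t^4 + t^5) has coefficients 0,1,1,1,1 for degrees 0…4.
[t^4] = 1·1 + 1·1 = 2.

2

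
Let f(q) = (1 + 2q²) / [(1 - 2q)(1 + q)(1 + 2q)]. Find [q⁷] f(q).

Partial fractions give a closed form: a_n = (1/2)·2^n + (-1)·(-1)^n + (3/2)·(-2)^n.
At n = 7: a_7 = -127.

-127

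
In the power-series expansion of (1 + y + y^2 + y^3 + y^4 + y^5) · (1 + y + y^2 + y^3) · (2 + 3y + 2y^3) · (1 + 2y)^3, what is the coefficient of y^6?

(1 + y + y^2 + y^3 + y^4 + y^5) has coefficients 1,1,1,1,1,1 for degrees 0…5.
(1 + y + y^2 + y^3) has coefficients 1,1,1,1,0,0,0 for degrees 0…6.
Multiplying by (2 + 3y + 2y^3) gives running coefficients 2,5,5,7,5,2,2 for degrees 0…6.
Finally multiplying by (1 + 2y)^3, the product of all factors after the first has coefficients 2,17,59,113,147,156,130 for degrees 0…6.
[y^6] = 1·130 + 1·156 + 1·147 + 1·113 + 1·59 + 1·17 = 622.

622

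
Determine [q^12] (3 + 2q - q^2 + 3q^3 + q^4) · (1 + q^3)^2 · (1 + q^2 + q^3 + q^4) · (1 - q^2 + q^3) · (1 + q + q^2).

(3 + 2q - q^2 + 3q^3 + q^4) has coefficients 3,2,-1,3,1 for degrees 0…4.
(1 + q^3)^2 has coefficients 1,0,0,2,0,0,1,0,0,0,0,0,0 for degrees 0…12.
Multiplying by (1 + q^2 + q^3 + q^4) gives running coefficients 1,0,1,3,1,2,3,2,1,1,1,0,0 for degrees 0…12.
Multiplying by (1 - q^2 + q^3) gives running coefficients 1,0,0,4,0,0,5,1,0,2,2,0,0 for degrees 0…12.
Finally multiplying by (1 + q + q^2), the product of all factors after the first has coefficients 1,1,1,4,4,4,5,6,6,3,4,4,2 for degrees 0…12.
[q^12] = 3·2 + 2·4 − 1·4 + 3·3 + 1·6 = 25.

25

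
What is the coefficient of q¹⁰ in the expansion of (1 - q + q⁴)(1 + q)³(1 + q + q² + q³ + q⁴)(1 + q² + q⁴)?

15

(1 - q + q⁴) has coefficients 1,-1,0,0,1 for degrees 0…4.
(1 + q)³ has coefficients 1,3,3,1,0,0,0,0,0,0,0 for degrees 0…10.
Multiplying by (1 + q + q² + q³ + q⁴) gives running coefficients 1,4,7,8,8,7,4,1,0,0,0 for degrees 0…10.
Finally multiplying by (1 + q² + q⁴), the product of all factors after the first has coefficients 1,4,8,12,16,19,19,16,12,8,4 for degrees 0…10.
[q¹⁰] = 1·4 − 1·8 + 1·19 = 15.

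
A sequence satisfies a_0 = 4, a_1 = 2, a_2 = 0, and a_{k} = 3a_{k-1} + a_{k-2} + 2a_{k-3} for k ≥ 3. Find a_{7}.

The ordinary generating function has denominator 1 - 3z - z^2 - 2z^3.
Iterating the recurrence: a_0,…,a_{7} = 4, 2, 0, 10, 34, 112, 390, 1350.

1350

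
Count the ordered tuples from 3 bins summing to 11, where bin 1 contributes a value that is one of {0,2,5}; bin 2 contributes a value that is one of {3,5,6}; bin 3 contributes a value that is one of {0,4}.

The generating function for the choices is (1 + z^2 + z^5)·(z^3 + z^5 + z^6)·(1 + z^4); the count is [z^11].
(1 + z^2 + z^5) has coefficients 1,0,1,0,0,1 for degrees 0…5.
(z^3 + z^5 + z^6) has coefficients 0,0,0,1,0,1,1,0,0,0,0,0 for degrees 0…11.
Finally multiplying by (1 + z^4), the product of all factors after the first has coefficients 0,0,0,1,0,1,1,1,0,1,1,0 for degrees 0…11.
[z^11] = 1·0 + 1·1 + 1·1 = 2.

2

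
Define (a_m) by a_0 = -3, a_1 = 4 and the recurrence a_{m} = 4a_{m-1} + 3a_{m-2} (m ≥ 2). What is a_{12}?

The ordinary generating function has denominator 1 - 4x - 3x^2.
Iterating the recurrence: a_0,…,a_{12} = -3, 4, 7, 40, 181, 844, 3919, 18208, 84589, 392980, 1825687, 8481688, 39403813.

39403813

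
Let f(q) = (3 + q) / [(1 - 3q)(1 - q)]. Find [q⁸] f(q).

Partial fractions give a closed form: a_n = (5)·3^n + (-2)·1^n.
At n = 8: a_8 = 32803.

32803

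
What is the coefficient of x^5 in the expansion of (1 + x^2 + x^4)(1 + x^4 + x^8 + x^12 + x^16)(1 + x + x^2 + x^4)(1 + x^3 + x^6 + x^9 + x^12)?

(1 + x^2 + x^4) has coefficients 1,0,1,0,1 for degrees 0…4.
(1 + x^4 + x^8 + x^12 + x^16) has coefficients 1,0,0,0,1,0 for degrees 0…5.
Multiplying by (1 + x + x^2 + x^4) gives running coefficients 1,1,1,0,2,1 for degrees 0…5.
Finally multiplying by (1 + x^3 + x^6 + x^9 + x^12), the product of all factors after the first has coefficients 1,1,1,1,3,2 for degrees 0…5.
[x^5] = 1·2 + 1·1 + 1·1 = 4.

4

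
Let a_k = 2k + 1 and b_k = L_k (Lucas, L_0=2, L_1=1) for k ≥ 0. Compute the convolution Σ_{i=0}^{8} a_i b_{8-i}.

496

Write out a_i and b_{8-i} for i = 0,…,8 and sum the products.
Σ = 1·47 + 3·29 + 5·18 + 7·11 + 9·7 + 11·4 + 13·3 + 15·1 + 17·2 = 496.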